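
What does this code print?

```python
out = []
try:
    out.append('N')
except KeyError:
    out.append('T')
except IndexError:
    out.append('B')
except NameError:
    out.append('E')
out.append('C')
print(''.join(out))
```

Execution trace: 'N' (try body, no exception) → 'C' (after the try/except). Output: NC

Answer: NC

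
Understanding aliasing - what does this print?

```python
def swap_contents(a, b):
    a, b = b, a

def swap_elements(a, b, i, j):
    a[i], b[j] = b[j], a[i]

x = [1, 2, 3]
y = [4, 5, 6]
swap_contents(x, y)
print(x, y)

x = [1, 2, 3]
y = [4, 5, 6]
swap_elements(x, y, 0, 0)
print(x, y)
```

Key concept: parameter rebinding vs mutation.
Step by step:
`x = [1, 2, 3]` → x = [1, 2, 3]
`y = [4, 5, 6]` → y = [4, 5, 6]
`swap_contents(x, y)` → no visible change to tracked variables
`print(x, y)` → prints [1, 2, 3] [4, 5, 6]
`x = [1, 2, 3]` → x = [1, 2, 3]
`y = [4, 5, 6]` → y = [4, 5, 6]
`swap_elements(x, y, 0, 0)` → x = [4, 2, 3]; y = [1, 5, 6]
`print(x, y)` → prints [4, 2, 3] [1, 5, 6]

Answer:
[1, 2, 3] [4, 5, 6]
[4, 2, 3] [1, 5, 6]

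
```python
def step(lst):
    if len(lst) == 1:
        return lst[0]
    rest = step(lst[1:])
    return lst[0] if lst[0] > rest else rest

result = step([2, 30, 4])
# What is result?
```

Recursive max over [2, 30, 4] = 30

Answer: 30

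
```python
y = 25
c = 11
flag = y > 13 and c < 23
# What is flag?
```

Trace:
`y = 25` → y = 25
`c = 11` → c = 11
`flag = y > 13 and c < 23` → flag = True
So flag = True

Answer: True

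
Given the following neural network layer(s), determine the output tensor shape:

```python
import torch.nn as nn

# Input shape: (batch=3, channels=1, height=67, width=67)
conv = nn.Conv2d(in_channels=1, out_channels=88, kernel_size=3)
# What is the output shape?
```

Input: (3, 1, 67, 67) -> Output: (3, 88, 65, 65)

Answer: (3, 88, 65, 65)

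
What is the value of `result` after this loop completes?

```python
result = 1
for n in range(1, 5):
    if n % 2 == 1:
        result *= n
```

Product of odd numbers 1 to 4
`result` takes the values: 1 → 3

Answer: 3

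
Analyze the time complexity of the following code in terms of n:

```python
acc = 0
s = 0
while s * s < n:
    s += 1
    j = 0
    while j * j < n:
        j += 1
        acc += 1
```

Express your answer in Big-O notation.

Each loop level contributes: √n × √n. Multiplying the contributions gives O(n).

Answer: O(n)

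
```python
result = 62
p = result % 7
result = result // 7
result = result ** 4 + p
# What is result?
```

Trace:
`result = 62` → result = 62
`p = result % 7` → p = 6
`result = result // 7` → result = 8
`result = result ** 4 + p` → result = 4102
So result = 4102

Answer: 4102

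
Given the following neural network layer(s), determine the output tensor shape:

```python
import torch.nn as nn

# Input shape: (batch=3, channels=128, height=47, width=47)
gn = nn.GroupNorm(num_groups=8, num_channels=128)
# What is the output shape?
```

Input: (3, 128, 47, 47) -> Output: (3, 128, 47, 47)

Answer: (3, 128, 47, 47)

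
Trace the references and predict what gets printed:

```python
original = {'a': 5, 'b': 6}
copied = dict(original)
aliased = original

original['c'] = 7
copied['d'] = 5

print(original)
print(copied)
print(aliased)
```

Key concept: dict() creates copy, assignment creates alias.
Step by step:
`original = {'a': 5, 'b': 6}` → original = {'a': 5, 'b': 6}
`copied = dict(original)` → copied = {'a': 5, 'b': 6}
`aliased = original` → aliased = {'a': 5, 'b': 6} (same object as original)
`original['c'] = 7` → original = {'a': 5, 'b': 6, 'c': 7} (same object as aliased); aliased = {'a': 5, 'b': 6, 'c': 7} (same object as original)
`copied['d'] = 5` → copied = {'a': 5, 'b': 6, 'd': 5}
`print(original)` → prints {'a': 5, 'b': 6, 'c': 7}
`print(copied)` → prints {'a': 5, 'b': 6, 'd': 5}
`print(aliased)` → prints {'a': 5, 'b': 6, 'c': 7}

Answer:
{'a': 5, 'b': 6, 'c': 7}
{'a': 5, 'b': 6, 'd': 5}
{'a': 5, 'b': 6, 'c': 7}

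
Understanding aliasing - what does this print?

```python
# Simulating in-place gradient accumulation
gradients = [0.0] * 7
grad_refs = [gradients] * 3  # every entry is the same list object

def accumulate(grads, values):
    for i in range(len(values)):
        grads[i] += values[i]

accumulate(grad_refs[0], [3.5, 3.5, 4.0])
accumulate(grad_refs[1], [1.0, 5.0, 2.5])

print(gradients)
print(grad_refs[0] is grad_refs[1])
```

Key concept: gradient accumulation aliasing.
Step by step:
`gradients = [0.0] * 7` → gradients = [0.0, 0.0, 0.0, 0.0, 0.0, 0.0, 0.0]
`grad_refs = [gradients] * 3` → grad_refs = [[0.0, 0.0, 0.0, 0.0, 0.0, 0.0, 0.0], [0.0, 0.0, 0.0, 0.0, 0.0, 0.0, 0.0], [0.0, 0.0, 0.0, 0.0, 0.0, 0.0, 0.0]]
`accumulate(grad_refs[0], [3.5, 3.5, 4.0])` → gradients = [3.5, 3.5, 4.0, 0.0, 0.0, 0.0, 0.0]; grad_refs = [[3.5, 3.5, 4.0, 0.0, 0.0, 0.0, 0.0], [3.5, 3.5, 4.0, 0.0, 0.0, 0.0, 0.0], [3.5, 3.5, 4.0, 0.0, 0.0, 0.0, 0.0]]
`accumulate(grad_refs[1], [1.0, 5.0, 2.5])` → gradients = [4.5, 8.5, 6.5, 0.0, 0.0, 0.0, 0.0]; grad_refs = [[4.5, 8.5, 6.5, 0.0, 0.0, 0.0, 0.0], [4.5, 8.5, 6.5, 0.0, 0.0, 0.0, 0.0], [4.5, 8.5, 6.5, 0.0, 0.0, 0.0, 0.0]]
`print(gradients)` → prints [4.5, 8.5, 6.5, 0.0, 0.0, 0.0, 0.0]
`print(grad_refs[0] is grad_refs[1])` → prints True

Answer:
[4.5, 8.5, 6.5, 0.0, 0.0, 0.0, 0.0]
True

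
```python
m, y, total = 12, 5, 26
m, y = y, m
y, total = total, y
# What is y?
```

Trace:
`m, y, total = 12, 5, 26` → m = 12; y = 5; total = 26
`m, y = y, m` → m = 5; y = 12
`y, total = total, y` → y = 26; total = 12
So y = 26

Answer: 26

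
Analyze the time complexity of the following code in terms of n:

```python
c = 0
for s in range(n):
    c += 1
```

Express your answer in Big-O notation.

Each loop level contributes: n. Multiplying the contributions gives O(n).

Answer: O(n)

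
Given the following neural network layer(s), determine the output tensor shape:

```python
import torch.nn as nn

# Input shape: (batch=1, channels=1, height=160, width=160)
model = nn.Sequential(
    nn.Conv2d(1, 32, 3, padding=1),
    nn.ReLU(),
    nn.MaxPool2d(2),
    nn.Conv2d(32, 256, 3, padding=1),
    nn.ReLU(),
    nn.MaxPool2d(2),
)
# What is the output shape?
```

Input: (1, 1, 160, 160) -> after first Conv2d: (1, 32, 160, 160) -> after first MaxPool2d: (1, 32, 80, 80) -> after second Conv2d: (1, 256, 80, 80) -> Output: (1, 256, 40, 40)

Answer: (1, 256, 40, 40)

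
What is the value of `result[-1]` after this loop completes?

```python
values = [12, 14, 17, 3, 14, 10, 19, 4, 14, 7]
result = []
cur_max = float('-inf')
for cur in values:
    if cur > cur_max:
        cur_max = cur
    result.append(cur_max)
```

Running max ends at 19
`result` takes the values: [] → [12] → [12, 14] → [12, 14, 17] → [12, 14, 17, 17] → [12, 14, 17, 17, 17] → [12, 14, 17, 17, 17, 17] → [12, 14, 17, 17, 17, 17, 19] → [12, 14, 17, 17, 17, 17, 19, 19] → [12, 14, 17, 17, 17, 17, 19, 19, 19] → [12, 14, 17, 17, 17, 17, 19, 19, 19, 19]
So `result[-1]` = 19

Answer: 19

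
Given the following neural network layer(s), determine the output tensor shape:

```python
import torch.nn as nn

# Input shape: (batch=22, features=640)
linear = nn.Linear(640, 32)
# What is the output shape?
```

Input: (22, 640) -> Output: (22, 32)

Answer: (22, 32)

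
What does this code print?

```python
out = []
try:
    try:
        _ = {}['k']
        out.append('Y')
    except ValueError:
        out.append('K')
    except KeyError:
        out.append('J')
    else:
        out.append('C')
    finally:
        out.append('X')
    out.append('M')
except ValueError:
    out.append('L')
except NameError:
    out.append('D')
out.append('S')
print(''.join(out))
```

Execution trace: 'J' (inner except KeyError) → 'X' (inner finally) → 'M' (try body, no exception) → 'S' (after the try/except). Output: JXMS

Answer: JXMS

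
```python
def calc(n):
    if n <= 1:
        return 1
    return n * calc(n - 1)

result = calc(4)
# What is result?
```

calc(4) = 4 * 3 * 2 * 1 = 24

Answer: 24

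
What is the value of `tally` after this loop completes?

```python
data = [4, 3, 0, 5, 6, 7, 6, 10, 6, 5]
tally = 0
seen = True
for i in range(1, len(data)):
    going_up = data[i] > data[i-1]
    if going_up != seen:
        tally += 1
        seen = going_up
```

Count direction changes in [4, 3, 0, 5, 6, 7, 6, 10, 6, 5]
`tally` takes the values: 0 → 1 → 2 → 3 → 4 → 5

Answer: 5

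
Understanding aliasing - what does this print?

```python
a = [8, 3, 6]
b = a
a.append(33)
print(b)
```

Key concept: basic list aliasing.
Step by step:
`a = [8, 3, 6]` → a = [8, 3, 6]
`b = a` → b = [8, 3, 6] (same object as a)
`a.append(33)` → a = [8, 3, 6, 33] (same object as b); b = [8, 3, 6, 33] (same object as a)
`print(b)` → prints [8, 3, 6, 33]

Answer: [8, 3, 6, 33]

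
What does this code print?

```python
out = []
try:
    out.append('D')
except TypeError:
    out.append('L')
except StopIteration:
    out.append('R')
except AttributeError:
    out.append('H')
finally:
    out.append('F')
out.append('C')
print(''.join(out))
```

Execution trace: 'D' (try body, no exception) → 'F' (finally) → 'C' (after the try/except). Output: DFC

Answer: DFC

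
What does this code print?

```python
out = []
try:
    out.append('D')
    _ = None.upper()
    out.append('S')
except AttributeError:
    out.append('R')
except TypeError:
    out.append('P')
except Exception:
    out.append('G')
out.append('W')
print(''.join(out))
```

Execution trace: 'D' (try body) → 'R' (except AttributeError) → 'W' (after the try/except). Output: DRW

Answer: DRW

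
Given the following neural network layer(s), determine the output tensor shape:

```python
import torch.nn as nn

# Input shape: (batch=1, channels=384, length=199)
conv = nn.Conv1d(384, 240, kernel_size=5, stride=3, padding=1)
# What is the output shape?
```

Input: (1, 384, 199) -> Output: (1, 240, 66)

Answer: (1, 240, 66)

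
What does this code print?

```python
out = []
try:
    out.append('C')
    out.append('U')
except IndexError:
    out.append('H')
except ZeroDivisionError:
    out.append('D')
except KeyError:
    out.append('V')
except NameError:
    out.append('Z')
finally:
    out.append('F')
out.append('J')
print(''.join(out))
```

Execution trace: 'C' (try body) → 'U' (try body, no exception) → 'F' (finally) → 'J' (after the try/except). Output: CUFJ

Answer: CUFJ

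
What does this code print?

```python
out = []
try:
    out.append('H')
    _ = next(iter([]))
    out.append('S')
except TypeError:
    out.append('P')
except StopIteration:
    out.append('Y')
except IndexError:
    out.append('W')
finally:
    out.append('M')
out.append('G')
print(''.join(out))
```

Execution trace: 'H' (try body) → 'Y' (except StopIteration) → 'M' (finally) → 'G' (after the try/except). Output: HYMG

Answer: HYMG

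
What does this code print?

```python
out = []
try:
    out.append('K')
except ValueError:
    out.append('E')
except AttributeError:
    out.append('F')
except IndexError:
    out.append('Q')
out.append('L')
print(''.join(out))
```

Execution trace: 'K' (try body, no exception) → 'L' (after the try/except). Output: KL

Answer: KL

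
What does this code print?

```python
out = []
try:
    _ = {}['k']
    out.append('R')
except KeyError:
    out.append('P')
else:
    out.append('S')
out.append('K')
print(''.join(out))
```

Execution trace: 'P' (except KeyError) → 'K' (after the try/except). Output: PK

Answer: PK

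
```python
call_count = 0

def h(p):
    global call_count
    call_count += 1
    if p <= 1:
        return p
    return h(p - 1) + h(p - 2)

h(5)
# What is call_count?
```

Calls(p) = 1 + Calls(p-1) + Calls(p-2); Calls(0)=Calls(1)=1. For p=5 this gives 15.

Answer: 15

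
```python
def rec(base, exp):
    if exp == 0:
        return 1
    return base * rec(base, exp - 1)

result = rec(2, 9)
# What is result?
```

rec(2, 9) = 2 * 2 * 2 * 2 * 2 * 2 * 2 * 2 * 2 = 512

Answer: 512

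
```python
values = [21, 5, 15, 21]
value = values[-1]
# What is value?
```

Trace:
`values = [21, 5, 15, 21]` → values = [21, 5, 15, 21]
`value = values[-1]` → value = 21
So value = 21

Answer: 21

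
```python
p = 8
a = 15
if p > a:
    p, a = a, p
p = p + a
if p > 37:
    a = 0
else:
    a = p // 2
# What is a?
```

Trace:
`p = 8` → p = 8
`a = 15` → a = 15
`if p > a: ...` → p > a is False → no variable changes
`p = p + a` → p = 23
`if p > 37: ...` → p > 37 is False, take else branch → a = 11
So a = 11

Answer: 11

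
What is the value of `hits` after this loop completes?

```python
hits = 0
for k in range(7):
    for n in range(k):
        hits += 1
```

Triangle number: 0+1+2+...+6
`hits` takes the values: 0 → 1 → 2 → 3 → 4 → 5 → 6 → 7 → 8 → 9 → 10 → 11 → 12 → 13 → 14 → 15 → 16 → 17 → 18 → 19 → 20 → 21

Answer: 21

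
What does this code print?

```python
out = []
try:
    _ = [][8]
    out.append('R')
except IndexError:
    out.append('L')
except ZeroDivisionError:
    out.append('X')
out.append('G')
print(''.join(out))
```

Execution trace: 'L' (except IndexError) → 'G' (after the try/except). Output: LG

Answer: LG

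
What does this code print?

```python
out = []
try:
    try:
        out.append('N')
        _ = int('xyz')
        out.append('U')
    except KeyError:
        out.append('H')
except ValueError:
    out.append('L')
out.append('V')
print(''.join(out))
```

Execution trace: 'N' (inner try body) → 'L' (outer except ValueError) → 'V' (after the try/except). Output: NLV

Answer: NLV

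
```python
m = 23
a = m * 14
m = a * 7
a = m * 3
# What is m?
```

Trace:
`m = 23` → m = 23
`a = m * 14` → a = 322
`m = a * 7` → m = 2254
`a = m * 3` → a = 6762
So m = 2254

Answer: 2254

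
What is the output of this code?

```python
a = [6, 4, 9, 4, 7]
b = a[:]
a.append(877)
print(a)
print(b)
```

Key concept: slice [:] creates copy.
Step by step:
`a = [6, 4, 9, 4, 7]` → a = [6, 4, 9, 4, 7]
`b = a[:]` → b = [6, 4, 9, 4, 7]
`a.append(877)` → a = [6, 4, 9, 4, 7, 877]
`print(a)` → prints [6, 4, 9, 4, 7, 877]
`print(b)` → prints [6, 4, 9, 4, 7]

Answer:
[6, 4, 9, 4, 7, 877]
[6, 4, 9, 4, 7]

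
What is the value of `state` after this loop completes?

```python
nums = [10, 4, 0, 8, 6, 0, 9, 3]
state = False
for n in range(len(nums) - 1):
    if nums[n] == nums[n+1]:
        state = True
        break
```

Check consecutive duplicates in [10, 4, 0, 8, 6, 0, 9, 3]
`state` takes the values: False

Answer: False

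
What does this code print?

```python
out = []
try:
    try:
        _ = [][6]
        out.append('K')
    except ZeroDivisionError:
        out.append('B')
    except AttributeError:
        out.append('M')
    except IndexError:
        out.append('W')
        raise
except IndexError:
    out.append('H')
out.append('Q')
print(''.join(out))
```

Execution trace: 'W' (except IndexError) → 'H' (outer except IndexError) → 'Q' (after the try/except). Output: WHQ

Answer: WHQ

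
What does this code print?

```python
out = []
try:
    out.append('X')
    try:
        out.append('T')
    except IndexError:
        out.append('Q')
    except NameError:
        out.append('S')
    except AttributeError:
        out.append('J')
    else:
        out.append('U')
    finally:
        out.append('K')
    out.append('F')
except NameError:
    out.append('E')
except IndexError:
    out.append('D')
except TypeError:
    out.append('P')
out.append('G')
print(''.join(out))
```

Execution trace: 'X' (try body) → 'T' (inner try body, no exception) → 'U' (inner else) → 'K' (inner finally) → 'F' (try body, no exception) → 'G' (after the try/except). Output: XTUKFG

Answer: XTUKFG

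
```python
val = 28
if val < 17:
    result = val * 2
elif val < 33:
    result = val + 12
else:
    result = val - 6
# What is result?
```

Trace:
`val = 28` → val = 28
`if val < 17: ...` → val < 17 is False, val < 33 is True → result = 40
So result = 40

Answer: 40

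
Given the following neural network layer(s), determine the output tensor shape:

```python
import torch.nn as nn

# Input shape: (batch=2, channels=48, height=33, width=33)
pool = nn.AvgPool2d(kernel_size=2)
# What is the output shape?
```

Input: (2, 48, 33, 33) -> Output: (2, 48, 16, 16)

Answer: (2, 48, 16, 16)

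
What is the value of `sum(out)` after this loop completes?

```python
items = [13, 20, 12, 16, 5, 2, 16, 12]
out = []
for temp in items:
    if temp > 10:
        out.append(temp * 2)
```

Sum of doubled values > 10
`out` takes the values: [] → [26] → [26, 40] → [26, 40, 24] → [26, 40, 24, 32] → [26, 40, 24, 32, 32] → [26, 40, 24, 32, 32, 24]
So `sum(out)` = 178

Answer: 178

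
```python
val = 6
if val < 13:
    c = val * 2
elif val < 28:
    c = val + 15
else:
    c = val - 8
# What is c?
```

Trace:
`val = 6` → val = 6
`if val < 13: ...` → val < 13 is True → c = 12
So c = 12

Answer: 12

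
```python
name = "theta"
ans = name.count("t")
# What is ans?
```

Trace:
`name = "theta"` → name = 'theta'
`ans = name.count("t")` → ans = 2
So ans = 2

Answer: 2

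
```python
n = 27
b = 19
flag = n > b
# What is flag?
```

Trace:
`n = 27` → n = 27
`b = 19` → b = 19
`flag = n > b` → flag = True
So flag = True

Answer: True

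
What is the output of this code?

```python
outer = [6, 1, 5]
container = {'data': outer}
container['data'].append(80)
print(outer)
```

Key concept: dict holds reference to list.
Step by step:
`outer = [6, 1, 5]` → outer = [6, 1, 5]
`container = {'data': outer}` → container = {'data': [6, 1, 5]}
`container['data'].append(80)` → outer = [6, 1, 5, 80]; container = {'data': [6, 1, 5, 80]}
`print(outer)` → prints [6, 1, 5, 80]

Answer: [6, 1, 5, 80]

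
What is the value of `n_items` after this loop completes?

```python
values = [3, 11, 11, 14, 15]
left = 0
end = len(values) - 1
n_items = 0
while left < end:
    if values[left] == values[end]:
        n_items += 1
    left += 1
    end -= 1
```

Count matching pairs from ends
`n_items` takes the values: 0

Answer: 0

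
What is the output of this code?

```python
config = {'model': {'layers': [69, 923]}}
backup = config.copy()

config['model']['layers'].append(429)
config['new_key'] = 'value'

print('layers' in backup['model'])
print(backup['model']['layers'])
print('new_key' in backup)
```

Key concept: shallow copy gotcha with nested dict.
Step by step:
`config = {'model': {'layers': [69, 923]}}` → config = {'model': {'layers': [69, 923]}}
`backup = config.copy()` → backup = {'model': {'layers': [69, 923]}}
`config['model']['layers'].append(429)` → config = {'model': {'layers': [69, 923, 429]}}; backup = {'model': {'layers': [69, 923, 429]}}
`config['new_key'] = 'value'` → config = {'model': {'layers': [69, 923, 429]}, 'new_key': 'value'}
`print('layers' in backup['model'])` → prints True
`print(backup['model']['layers'])` → prints [69, 923, 429]
`print('new_key' in backup)` → prints False

Answer:
True
[69, 923, 429]
False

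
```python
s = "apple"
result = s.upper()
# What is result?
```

Trace:
`s = "apple"` → s = 'apple'
`result = s.upper()` → result = 'APPLE'
So result = 'APPLE'

Answer: 'APPLE'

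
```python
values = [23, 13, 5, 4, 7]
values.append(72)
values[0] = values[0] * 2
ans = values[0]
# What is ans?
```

Trace:
`values = [23, 13, 5, 4, 7]` → values = [23, 13, 5, 4, 7]
`values.append(72)` → values = [23, 13, 5, 4, 7, 72]
`values[0] = values[0] * 2` → values = [46, 13, 5, 4, 7, 72]
`ans = values[0]` → ans = 46
So ans = 46

Answer: 46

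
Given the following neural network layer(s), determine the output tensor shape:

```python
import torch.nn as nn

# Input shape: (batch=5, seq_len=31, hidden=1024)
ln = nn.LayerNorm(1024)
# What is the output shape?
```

Input: (5, 31, 1024) -> Output: (5, 31, 1024)

Answer: (5, 31, 1024)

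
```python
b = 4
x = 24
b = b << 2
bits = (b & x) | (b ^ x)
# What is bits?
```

Trace:
`b = 4` → b = 4
`x = 24` → x = 24
`b = b << 2` → b = 16
`bits = (b & x) | (b ^ x)` → bits = 24
So bits = 24

Answer: 24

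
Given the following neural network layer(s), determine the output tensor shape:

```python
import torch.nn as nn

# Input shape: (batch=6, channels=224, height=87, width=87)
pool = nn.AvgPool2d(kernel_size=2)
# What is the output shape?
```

Input: (6, 224, 87, 87) -> Output: (6, 224, 43, 43)

Answer: (6, 224, 43, 43)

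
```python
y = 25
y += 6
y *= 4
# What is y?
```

Trace:
`y = 25` → y = 25
`y += 6` → y = 31
`y *= 4` → y = 124
So y = 124

Answer: 124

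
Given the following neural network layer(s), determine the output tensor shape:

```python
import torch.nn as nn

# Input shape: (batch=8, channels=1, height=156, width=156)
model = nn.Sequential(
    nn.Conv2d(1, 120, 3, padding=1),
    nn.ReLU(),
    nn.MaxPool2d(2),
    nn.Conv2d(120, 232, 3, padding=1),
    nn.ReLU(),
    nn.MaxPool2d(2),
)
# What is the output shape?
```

Input: (8, 1, 156, 156) -> after first Conv2d: (8, 120, 156, 156) -> after first MaxPool2d: (8, 120, 78, 78) -> after second Conv2d: (8, 232, 78, 78) -> Output: (8, 232, 39, 39)

Answer: (8, 232, 39, 39)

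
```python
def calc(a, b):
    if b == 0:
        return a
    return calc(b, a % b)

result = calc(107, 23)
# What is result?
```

calc(107, 23) -> calc(23, 15) -> calc(15, 8) -> calc(8, 7) -> calc(7, 1) -> calc(1, 0) -> 1

Answer: 1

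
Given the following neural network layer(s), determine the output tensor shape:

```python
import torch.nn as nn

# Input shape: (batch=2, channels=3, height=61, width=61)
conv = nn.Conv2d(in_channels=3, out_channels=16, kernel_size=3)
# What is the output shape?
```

Input: (2, 3, 61, 61) -> Output: (2, 16, 59, 59)

Answer: (2, 16, 59, 59)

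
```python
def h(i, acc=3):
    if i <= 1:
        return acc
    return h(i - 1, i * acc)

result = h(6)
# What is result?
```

Accumulator trace (n, acc): (6, 3) -> (5, 18) -> (4, 90) -> (3, 360) -> (2, 1080) -> (1, 2160) -> return 2160

Answer: 2160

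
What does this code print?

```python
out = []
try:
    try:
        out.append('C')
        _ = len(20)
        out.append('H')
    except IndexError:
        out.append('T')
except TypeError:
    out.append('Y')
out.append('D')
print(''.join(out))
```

Execution trace: 'C' (try body) → 'Y' (outer except TypeError) → 'D' (after the try/except). Output: CYD

Answer: CYD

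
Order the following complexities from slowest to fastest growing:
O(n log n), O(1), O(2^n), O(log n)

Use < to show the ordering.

Ordered by growth rate: O(1) < O(log n) < O(n log n) < O(2^n)

Answer: O(1) < O(log n) < O(n log n) < O(2^n)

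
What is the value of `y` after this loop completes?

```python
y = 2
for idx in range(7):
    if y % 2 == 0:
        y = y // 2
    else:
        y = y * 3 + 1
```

Collatz-style transformation from 2
`y` takes the values: 2 → 1 → 4 → 2 → 1 → 4 → 2 → 1

Answer: 1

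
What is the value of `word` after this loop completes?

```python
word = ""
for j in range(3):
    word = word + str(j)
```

Concatenate digits 0 to 2
`word` takes the values: "" → "0" → "01" → "012"

Answer: "012"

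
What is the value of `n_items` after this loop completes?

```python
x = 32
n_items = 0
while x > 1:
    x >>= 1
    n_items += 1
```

Count right shifts until 1
`n_items` takes the values: 0 → 1 → 2 → 3 → 4 → 5

Answer: 5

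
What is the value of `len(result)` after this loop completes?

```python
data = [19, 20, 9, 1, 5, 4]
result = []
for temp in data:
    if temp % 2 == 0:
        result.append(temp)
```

Count even numbers in [19, 20, 9, 1, 5, 4]
`result` takes the values: [] → [20] → [20, 4]
So `len(result)` = 2

Answer: 2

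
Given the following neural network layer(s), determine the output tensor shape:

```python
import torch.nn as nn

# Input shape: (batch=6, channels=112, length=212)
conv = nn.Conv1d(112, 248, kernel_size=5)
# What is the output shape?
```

Input: (6, 112, 212) -> Output: (6, 248, 208)

Answer: (6, 248, 208)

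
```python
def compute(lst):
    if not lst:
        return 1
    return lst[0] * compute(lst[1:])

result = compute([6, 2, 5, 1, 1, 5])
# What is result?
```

Product over [6, 2, 5, 1, 1, 5] = 6 * 2 * 5 * 1 * 1 * 5 = 300

Answer: 300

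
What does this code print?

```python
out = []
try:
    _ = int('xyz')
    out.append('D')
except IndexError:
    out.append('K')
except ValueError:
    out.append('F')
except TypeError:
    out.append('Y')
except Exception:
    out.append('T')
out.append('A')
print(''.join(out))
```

Execution trace: 'F' (except ValueError) → 'A' (after the try/except). Output: FA

Answer: FA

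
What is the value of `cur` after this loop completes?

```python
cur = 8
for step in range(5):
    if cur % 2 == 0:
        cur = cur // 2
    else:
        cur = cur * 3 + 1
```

Collatz-style transformation from 8
`cur` takes the values: 8 → 4 → 2 → 1 → 4 → 2

Answer: 2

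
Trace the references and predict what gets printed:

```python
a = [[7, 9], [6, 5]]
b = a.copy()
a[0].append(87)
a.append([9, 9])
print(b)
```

Key concept: shallow copy with nested lists.
Step by step:
`a = [[7, 9], [6, 5]]` → a = [[7, 9], [6, 5]]
`b = a.copy()` → b = [[7, 9], [6, 5]]
`a[0].append(87)` → a = [[7, 9, 87], [6, 5]]; b = [[7, 9, 87], [6, 5]]
`a.append([9, 9])` → a = [[7, 9, 87], [6, 5], [9, 9]]
`print(b)` → prints [[7, 9, 87], [6, 5]]

Answer: [[7, 9, 87], [6, 5]]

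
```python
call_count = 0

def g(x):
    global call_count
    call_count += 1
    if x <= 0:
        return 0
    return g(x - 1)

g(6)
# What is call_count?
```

Linear recursion stepping by 1: 7 calls from x=6 down to ≤0.

Answer: 7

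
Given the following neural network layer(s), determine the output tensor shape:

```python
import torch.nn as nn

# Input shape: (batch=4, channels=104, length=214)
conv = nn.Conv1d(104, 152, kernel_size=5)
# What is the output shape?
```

Input: (4, 104, 214) -> Output: (4, 152, 210)

Answer: (4, 152, 210)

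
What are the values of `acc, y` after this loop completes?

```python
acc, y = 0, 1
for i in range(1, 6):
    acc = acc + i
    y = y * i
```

Sum and factorial of 1 to 5
`acc, y` takes the values: (0, 1) → (1, 1) → (3, 1) → (3, 2) → (6, 2) → (6, 6) → (10, 6) → (10, 24) → (15, 24) → (15, 120)

Answer: 15, 120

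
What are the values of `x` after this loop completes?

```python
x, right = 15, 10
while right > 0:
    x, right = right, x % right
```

GCD of 15 and 10
`x` takes the values: 15 → 10 → 5

Answer: 5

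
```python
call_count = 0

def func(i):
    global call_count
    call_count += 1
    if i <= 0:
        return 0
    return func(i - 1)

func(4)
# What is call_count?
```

Linear recursion stepping by 1: 5 calls from i=4 down to ≤0.

Answer: 5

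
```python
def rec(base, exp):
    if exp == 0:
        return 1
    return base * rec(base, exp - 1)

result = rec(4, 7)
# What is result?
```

rec(4, 7) = 4 * 4 * 4 * 4 * 4 * 4 * 4 = 16384

Answer: 16384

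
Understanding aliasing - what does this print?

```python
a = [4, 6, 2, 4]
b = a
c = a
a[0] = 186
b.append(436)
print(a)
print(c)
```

Key concept: multiple aliases.
Step by step:
`a = [4, 6, 2, 4]` → a = [4, 6, 2, 4]
`b = a` → b = [4, 6, 2, 4] (same object as a)
`c = a` → c = [4, 6, 2, 4] (same object as a, b)
`a[0] = 186` → a = [186, 6, 2, 4] (same object as b, c); b = [186, 6, 2, 4] (same object as a, c); c = [186, 6, 2, 4] (same object as a, b)
`b.append(436)` → a = [186, 6, 2, 4, 436] (same object as b, c); b = [186, 6, 2, 4, 436] (same object as a, c); c = [186, 6, 2, 4, 436] (same object as a, b)
`print(a)` → prints [186, 6, 2, 4, 436]
`print(c)` → prints [186, 6, 2, 4, 436]

Answer:
[186, 6, 2, 4, 436]
[186, 6, 2, 4, 436]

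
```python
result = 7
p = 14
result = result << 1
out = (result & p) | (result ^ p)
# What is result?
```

Trace:
`result = 7` → result = 7
`p = 14` → p = 14
`result = result << 1` → result = 14
`out = (result & p) | (result ^ p)` → out = 14
So result = 14

Answer: 14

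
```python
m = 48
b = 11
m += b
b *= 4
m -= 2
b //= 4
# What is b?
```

Trace:
`m = 48` → m = 48
`b = 11` → b = 11
`m += b` → m = 59
`b *= 4` → b = 44
`m -= 2` → m = 57
`b //= 4` → b = 11
So b = 11

Answer: 11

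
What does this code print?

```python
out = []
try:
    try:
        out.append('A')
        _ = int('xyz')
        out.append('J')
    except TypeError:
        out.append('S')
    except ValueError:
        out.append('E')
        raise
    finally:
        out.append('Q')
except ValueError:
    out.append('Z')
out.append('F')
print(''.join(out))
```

Execution trace: 'A' (inner try body) → 'E' (inner except ValueError) → 'Q' (inner finally) → 'Z' (outer except ValueError) → 'F' (after the try/except). Output: AEQZF

Answer: AEQZF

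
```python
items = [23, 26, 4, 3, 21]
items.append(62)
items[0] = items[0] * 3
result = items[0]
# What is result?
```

Trace:
`items = [23, 26, 4, 3, 21]` → items = [23, 26, 4, 3, 21]
`items.append(62)` → items = [23, 26, 4, 3, 21, 62]
`items[0] = items[0] * 3` → items = [69, 26, 4, 3, 21, 62]
`result = items[0]` → result = 69
So result = 69

Answer: 69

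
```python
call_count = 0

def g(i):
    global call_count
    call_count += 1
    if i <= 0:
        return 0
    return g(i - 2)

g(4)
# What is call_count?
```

Linear recursion stepping by 2: 3 calls from i=4 down to ≤0.

Answer: 3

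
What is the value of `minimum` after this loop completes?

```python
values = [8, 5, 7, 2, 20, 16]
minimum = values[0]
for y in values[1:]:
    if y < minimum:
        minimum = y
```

Minimum of [8, 5, 7, 2, 20, 16]
`minimum` takes the values: 8 → 5 → 2

Answer: 2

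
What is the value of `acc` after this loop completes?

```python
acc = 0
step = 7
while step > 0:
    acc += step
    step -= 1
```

Sum 7 down to 1
`acc` takes the values: 0 → 7 → 13 → 18 → 22 → 25 → 27 → 28

Answer: 28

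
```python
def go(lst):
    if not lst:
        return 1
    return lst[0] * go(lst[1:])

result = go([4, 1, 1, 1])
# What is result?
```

Product over [4, 1, 1, 1] = 4 * 1 * 1 * 1 = 4

Answer: 4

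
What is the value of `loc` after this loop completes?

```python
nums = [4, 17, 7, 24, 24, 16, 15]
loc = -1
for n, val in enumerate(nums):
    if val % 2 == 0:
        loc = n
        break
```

First even number index in [4, 17, 7, 24, 24, 16, 15]
`loc` takes the values: -1 → 0

Answer: 0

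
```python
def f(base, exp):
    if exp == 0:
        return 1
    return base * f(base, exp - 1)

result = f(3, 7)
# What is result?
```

f(3, 7) = 3 * 3 * 3 * 3 * 3 * 3 * 3 = 2187

Answer: 2187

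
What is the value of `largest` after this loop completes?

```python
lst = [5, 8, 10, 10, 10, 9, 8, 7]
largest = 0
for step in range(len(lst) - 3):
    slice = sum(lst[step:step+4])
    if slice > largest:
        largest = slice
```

Max sum of 4-element window in [5, 8, 10, 10, 10, 9, 8, 7]
`largest` takes the values: 0 → 33 → 38 → 39

Answer: 39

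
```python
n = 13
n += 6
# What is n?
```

Trace:
`n = 13` → n = 13
`n += 6` → n = 19
So n = 19

Answer: 19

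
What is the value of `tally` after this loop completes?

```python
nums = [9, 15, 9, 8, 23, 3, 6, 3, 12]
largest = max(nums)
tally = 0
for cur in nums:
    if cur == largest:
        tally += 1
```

Count of max value 23 in [9, 15, 9, 8, 23, 3, 6, 3, 12]
`tally` takes the values: 0 → 1

Answer: 1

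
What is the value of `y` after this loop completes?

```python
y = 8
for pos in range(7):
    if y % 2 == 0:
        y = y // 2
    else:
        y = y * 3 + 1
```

Collatz-style transformation from 8
`y` takes the values: 8 → 4 → 2 → 1 → 4 → 2 → 1 → 4

Answer: 4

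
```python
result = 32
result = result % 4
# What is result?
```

Trace:
`result = 32` → result = 32
`result = result % 4` → result = 0
So result = 0

Answer: 0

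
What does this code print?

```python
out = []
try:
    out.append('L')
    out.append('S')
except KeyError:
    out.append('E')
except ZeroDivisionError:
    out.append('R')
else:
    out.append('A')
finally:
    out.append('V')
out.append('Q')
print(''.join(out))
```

Execution trace: 'L' (try body) → 'S' (try body, no exception) → 'A' (else) → 'V' (finally) → 'Q' (after the try/except). Output: LSAVQ

Answer: LSAVQ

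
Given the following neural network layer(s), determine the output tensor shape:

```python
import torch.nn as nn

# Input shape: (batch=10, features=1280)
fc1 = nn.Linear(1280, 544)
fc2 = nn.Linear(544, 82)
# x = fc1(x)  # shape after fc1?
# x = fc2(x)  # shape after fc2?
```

Input: (10, 1280) -> after fc1: (10, 544) -> Output: (10, 82)

Answer: (10, 82)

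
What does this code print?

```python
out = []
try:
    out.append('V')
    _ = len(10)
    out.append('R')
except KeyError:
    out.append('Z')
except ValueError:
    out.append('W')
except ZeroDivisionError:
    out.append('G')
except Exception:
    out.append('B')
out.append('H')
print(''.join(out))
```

Execution trace: 'V' (try body) → 'B' (except Exception) → 'H' (after the try/except). Output: VBH

Answer: VBH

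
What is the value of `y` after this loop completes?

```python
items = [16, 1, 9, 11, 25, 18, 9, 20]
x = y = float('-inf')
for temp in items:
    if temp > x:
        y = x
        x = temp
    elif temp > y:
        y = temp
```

Second largest (with repeats) in [16, 1, 9, 11, 25, 18, 9, 20]
`y` takes the values: -inf → 1 → 9 → 11 → 16 → 18 → 20

Answer: 20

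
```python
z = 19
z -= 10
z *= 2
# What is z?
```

Trace:
`z = 19` → z = 19
`z -= 10` → z = 9
`z *= 2` → z = 18
So z = 18

Answer: 18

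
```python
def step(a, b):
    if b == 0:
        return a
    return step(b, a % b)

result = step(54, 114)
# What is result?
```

step(54, 114) -> step(114, 54) -> step(54, 6) -> step(6, 0) -> 6

Answer: 6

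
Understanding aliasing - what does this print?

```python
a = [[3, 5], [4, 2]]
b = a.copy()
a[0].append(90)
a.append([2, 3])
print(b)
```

Key concept: shallow copy with nested lists.
Step by step:
`a = [[3, 5], [4, 2]]` → a = [[3, 5], [4, 2]]
`b = a.copy()` → b = [[3, 5], [4, 2]]
`a[0].append(90)` → a = [[3, 5, 90], [4, 2]]; b = [[3, 5, 90], [4, 2]]
`a.append([2, 3])` → a = [[3, 5, 90], [4, 2], [2, 3]]
`print(b)` → prints [[3, 5, 90], [4, 2]]

Answer: [[3, 5, 90], [4, 2]]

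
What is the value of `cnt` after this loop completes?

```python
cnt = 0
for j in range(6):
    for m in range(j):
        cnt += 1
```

Triangle number: 0+1+2+...+5
`cnt` takes the values: 0 → 1 → 2 → 3 → 4 → 5 → 6 → 7 → 8 → 9 → 10 → 11 → 12 → 13 → 14 → 15

Answer: 15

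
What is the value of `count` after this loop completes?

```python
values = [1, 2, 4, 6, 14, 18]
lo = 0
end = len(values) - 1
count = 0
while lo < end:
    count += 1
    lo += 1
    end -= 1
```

Iterations until pointers meet (list length 6)
`count` takes the values: 0 → 1 → 2 → 3

Answer: 3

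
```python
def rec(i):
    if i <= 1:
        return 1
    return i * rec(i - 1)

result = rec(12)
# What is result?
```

rec(12) = 12 * 11 * 10 * 9 * 8 * 7 * 6 * 5 * 4 * 3 * 2 * 1 = 479001600

Answer: 479001600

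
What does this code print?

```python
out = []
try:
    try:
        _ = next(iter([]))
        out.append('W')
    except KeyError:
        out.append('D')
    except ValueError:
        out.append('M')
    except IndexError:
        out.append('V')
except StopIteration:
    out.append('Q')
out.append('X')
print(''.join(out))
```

Execution trace: 'Q' (outer except StopIteration) → 'X' (after the try/except). Output: QX

Answer: QX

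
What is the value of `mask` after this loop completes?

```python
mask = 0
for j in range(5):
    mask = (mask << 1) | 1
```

Build 5 consecutive 1-bits: 0b11111
`mask` takes the values: 0 → 1 → 3 → 7 → 15 → 31

Answer: 31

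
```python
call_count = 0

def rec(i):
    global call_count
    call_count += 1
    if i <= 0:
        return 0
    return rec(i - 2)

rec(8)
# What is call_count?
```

Linear recursion stepping by 2: 5 calls from i=8 down to ≤0.

Answer: 5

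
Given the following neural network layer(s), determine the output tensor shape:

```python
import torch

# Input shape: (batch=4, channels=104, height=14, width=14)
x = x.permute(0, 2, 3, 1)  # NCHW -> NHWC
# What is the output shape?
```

Input: (4, 104, 14, 14) -> Output: (4, 14, 14, 104)

Answer: (4, 14, 14, 104)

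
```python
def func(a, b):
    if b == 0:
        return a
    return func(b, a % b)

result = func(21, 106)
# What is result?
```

func(21, 106) -> func(106, 21) -> func(21, 1) -> func(1, 0) -> 1

Answer: 1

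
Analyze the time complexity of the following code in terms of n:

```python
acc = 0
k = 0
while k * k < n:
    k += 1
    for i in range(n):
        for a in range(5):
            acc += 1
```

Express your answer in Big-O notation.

Each loop level contributes: √n × n × 1. Multiplying the contributions gives O(n√n).

Answer: O(n√n)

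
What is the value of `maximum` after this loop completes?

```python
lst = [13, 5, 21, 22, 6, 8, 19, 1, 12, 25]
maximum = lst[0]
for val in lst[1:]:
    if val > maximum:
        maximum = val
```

Maximum of [13, 5, 21, 22, 6, 8, 19, 1, 12, 25]
`maximum` takes the values: 13 → 21 → 22 → 25

Answer: 25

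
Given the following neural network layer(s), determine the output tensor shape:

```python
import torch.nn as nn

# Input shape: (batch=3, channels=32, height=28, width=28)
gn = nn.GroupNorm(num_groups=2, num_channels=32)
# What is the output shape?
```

Input: (3, 32, 28, 28) -> Output: (3, 32, 28, 28)

Answer: (3, 32, 28, 28)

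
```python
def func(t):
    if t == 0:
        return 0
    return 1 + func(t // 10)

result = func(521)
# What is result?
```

Count of digits of 521: 3

Answer: 3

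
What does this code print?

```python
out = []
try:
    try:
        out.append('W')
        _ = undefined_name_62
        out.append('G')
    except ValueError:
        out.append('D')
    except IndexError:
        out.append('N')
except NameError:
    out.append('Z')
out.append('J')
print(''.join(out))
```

Execution trace: 'W' (inner try body) → 'Z' (outer except NameError) → 'J' (after the try/except). Output: WZJ

Answer: WZJ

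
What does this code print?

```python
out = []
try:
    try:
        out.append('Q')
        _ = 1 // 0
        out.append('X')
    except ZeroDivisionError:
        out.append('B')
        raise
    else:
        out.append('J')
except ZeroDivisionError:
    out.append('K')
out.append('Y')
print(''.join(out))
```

Execution trace: 'Q' (inner try body) → 'B' (inner except ZeroDivisionError) → 'K' (outer except ZeroDivisionError) → 'Y' (after the try/except). Output: QBKY

Answer: QBKY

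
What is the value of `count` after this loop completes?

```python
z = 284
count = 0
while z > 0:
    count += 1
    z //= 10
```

Count digits by repeated division by 10
`count` takes the values: 0 → 1 → 2 → 3

Answer: 3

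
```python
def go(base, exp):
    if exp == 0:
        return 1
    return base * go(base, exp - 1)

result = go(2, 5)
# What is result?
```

go(2, 5) = 2 * 2 * 2 * 2 * 2 = 32

Answer: 32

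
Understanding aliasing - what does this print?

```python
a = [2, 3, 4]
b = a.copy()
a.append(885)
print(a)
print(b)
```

Key concept: list.copy() creates independent copy.
Step by step:
`a = [2, 3, 4]` → a = [2, 3, 4]
`b = a.copy()` → b = [2, 3, 4]
`a.append(885)` → a = [2, 3, 4, 885]
`print(a)` → prints [2, 3, 4, 885]
`print(b)` → prints [2, 3, 4]

Answer:
[2, 3, 4, 885]
[2, 3, 4]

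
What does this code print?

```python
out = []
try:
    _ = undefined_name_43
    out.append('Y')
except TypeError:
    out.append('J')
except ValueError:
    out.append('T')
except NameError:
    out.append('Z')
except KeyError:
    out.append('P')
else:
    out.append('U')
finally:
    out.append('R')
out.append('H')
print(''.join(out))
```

Execution trace: 'Z' (except NameError) → 'R' (finally) → 'H' (after the try/except). Output: ZRH

Answer: ZRH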